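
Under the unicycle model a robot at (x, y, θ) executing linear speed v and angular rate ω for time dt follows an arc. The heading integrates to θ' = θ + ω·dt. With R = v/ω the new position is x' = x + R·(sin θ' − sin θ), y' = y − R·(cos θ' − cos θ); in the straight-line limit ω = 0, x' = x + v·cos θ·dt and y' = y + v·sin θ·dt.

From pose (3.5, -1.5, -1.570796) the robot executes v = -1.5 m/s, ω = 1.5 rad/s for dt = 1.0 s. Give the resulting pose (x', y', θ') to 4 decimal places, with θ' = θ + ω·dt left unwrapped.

θ' = -1.5708 + 1.5·1.0 = -0.0708
R = v/ω = -1.5/1.5 = -1.0000
x' = 3.5 + -1.0000·(sin -0.0708 − sin -1.5708) = 2.5707
y' = -1.5 − -1.0000·(cos -0.0708 − cos -1.5708) = -0.5025

(2.5707, -0.5025, -0.0708)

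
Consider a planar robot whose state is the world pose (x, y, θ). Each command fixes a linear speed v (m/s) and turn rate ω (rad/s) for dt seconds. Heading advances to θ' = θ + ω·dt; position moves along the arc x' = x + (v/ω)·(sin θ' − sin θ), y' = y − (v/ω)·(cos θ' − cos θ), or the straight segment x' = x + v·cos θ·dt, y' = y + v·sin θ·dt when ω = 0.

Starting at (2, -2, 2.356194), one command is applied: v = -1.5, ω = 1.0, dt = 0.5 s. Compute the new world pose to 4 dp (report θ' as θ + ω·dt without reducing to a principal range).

θ' = 2.3562 + 1.0·0.5 = 2.8562
R = v/ω = -1.5/1.0 = -1.5000
x' = 2 + -1.5000·(sin 2.8562 − sin 2.3562) = 2.6384
y' = -2 − -1.5000·(cos 2.8562 − cos 2.3562) = -2.3787

(2.6384, -2.3787, 2.8562)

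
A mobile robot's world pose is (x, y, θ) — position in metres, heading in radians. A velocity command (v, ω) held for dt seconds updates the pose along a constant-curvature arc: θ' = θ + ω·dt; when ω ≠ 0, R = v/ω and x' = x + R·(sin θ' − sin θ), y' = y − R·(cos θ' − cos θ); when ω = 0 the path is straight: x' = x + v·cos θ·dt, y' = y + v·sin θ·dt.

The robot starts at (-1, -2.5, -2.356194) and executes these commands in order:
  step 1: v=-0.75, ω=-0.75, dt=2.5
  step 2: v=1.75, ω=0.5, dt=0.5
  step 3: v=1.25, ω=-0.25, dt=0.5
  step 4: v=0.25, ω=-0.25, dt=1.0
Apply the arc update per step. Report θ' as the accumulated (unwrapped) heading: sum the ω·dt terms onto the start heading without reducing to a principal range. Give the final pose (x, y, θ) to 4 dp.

(-0.4063, -1.3159, -4.3562)

step 1: θ'=-4.2312 (R=1.0000) → pose (0.5935, -2.7443, -4.2312)
step 2: θ'=-3.9812 (R=3.5000) → pose (0.0963, -2.0270, -3.9812)
step 3: θ'=-4.1062 (R=-5.0000) → pose (-0.2909, -1.5370, -4.1062)
step 4: θ'=-4.3562 (R=-1.0000) → pose (-0.4063, -1.3159, -4.3562)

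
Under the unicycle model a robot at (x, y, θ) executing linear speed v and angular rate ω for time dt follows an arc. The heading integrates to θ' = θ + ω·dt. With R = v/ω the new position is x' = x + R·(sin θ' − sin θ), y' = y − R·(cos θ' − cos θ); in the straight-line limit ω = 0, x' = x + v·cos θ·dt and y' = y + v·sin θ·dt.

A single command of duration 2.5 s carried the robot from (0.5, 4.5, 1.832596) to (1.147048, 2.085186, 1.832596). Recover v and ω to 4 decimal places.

v = -1.0000, ω = 0.0000

Δθ = 1.832596 − 1.832596 = 0.000000
ω = Δθ/dt = 0.000000/2.5 = 0.0000
ω = 0 → v = (Δx·cos θ + Δy·sin θ)/dt = -1.0000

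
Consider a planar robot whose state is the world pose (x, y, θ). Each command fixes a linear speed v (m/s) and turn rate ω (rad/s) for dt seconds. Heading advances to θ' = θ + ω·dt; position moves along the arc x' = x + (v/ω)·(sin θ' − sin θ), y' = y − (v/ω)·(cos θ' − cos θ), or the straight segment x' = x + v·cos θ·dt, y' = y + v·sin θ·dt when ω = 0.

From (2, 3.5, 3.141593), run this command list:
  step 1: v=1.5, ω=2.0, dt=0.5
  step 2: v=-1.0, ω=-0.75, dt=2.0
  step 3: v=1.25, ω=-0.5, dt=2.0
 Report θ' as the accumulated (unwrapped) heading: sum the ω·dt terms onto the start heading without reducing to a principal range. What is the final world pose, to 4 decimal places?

step 1: θ'=4.1416 (R=0.7500) → pose (1.3689, 3.1552, 4.1416)
step 2: θ'=2.6416 (R=1.3333) → pose (3.1301, 3.6049, 2.6416)
step 3: θ'=1.6416 (R=-2.5000) → pose (1.8349, 5.6220, 1.6416)

(1.8349, 5.6220, 1.6416)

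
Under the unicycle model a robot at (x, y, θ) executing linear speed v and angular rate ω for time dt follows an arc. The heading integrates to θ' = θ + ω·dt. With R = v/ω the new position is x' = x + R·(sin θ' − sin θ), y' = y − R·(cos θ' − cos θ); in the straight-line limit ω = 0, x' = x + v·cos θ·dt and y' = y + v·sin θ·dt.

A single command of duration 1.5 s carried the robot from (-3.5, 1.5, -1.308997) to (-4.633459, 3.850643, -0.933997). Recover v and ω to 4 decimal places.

Δθ = -0.933997 − -1.308997 = 0.375000
ω = Δθ/dt = 0.375000/1.5 = 0.2500
R = −Δy/(cos θ' − cos θ) = -7.0000
v = R·ω = -7.0000·0.2500 = -1.7500

v = -1.7500, ω = 0.2500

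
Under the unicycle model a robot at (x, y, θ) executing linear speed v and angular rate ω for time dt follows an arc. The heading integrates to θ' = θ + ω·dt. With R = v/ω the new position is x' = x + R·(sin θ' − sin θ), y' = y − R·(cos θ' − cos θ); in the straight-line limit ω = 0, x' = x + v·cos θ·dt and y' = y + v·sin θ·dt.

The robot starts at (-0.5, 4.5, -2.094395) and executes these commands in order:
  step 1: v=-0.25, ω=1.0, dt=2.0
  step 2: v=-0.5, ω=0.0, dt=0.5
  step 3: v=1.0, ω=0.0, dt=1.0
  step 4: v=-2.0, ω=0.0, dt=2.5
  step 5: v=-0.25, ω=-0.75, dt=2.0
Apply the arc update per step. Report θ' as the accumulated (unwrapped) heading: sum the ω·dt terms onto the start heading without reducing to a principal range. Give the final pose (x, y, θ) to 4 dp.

step 1: θ'=-0.0944 (R=-0.2500) → pose (-0.6929, 4.8739, -0.0944)
step 2: θ'=-0.0944 (straight) → pose (-0.9418, 4.8975, -0.0944)
step 3: θ'=-0.0944 (straight) → pose (0.0537, 4.8032, -0.0944)
step 4: θ'=-0.0944 (straight) → pose (-4.9240, 5.2745, -0.0944)
step 5: θ'=-1.5944 (R=0.3333) → pose (-5.2258, 5.6142, -1.5944)

(-5.2258, 5.6142, -1.5944)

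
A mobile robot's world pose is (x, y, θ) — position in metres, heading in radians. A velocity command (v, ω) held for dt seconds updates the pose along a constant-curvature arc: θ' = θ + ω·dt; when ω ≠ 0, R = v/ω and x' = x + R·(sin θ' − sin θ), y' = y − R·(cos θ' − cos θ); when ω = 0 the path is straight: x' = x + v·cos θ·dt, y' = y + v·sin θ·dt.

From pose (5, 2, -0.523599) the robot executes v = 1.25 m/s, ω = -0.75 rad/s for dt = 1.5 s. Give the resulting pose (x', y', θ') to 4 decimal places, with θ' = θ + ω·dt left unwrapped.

(5.8283, 0.4271, -1.6486)

θ' = -0.5236 + -0.75·1.5 = -1.6486
R = v/ω = 1.25/-0.75 = -1.6667
x' = 5 + -1.6667·(sin -1.6486 − sin -0.5236) = 5.8283
y' = 2 − -1.6667·(cos -1.6486 − cos -0.5236) = 0.4271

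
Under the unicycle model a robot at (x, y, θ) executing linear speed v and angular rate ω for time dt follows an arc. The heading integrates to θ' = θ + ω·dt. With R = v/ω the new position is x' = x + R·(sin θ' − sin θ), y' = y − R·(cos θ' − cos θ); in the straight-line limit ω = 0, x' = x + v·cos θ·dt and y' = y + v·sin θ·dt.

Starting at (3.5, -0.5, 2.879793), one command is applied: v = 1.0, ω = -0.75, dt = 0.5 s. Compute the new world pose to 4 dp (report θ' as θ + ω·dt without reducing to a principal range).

(3.0523, -0.2841, 2.5048)

θ' = 2.8798 + -0.75·0.5 = 2.5048
R = v/ω = 1.0/-0.75 = -1.3333
x' = 3.5 + -1.3333·(sin 2.5048 − sin 2.8798) = 3.0523
y' = -0.5 − -1.3333·(cos 2.5048 − cos 2.8798) = -0.2841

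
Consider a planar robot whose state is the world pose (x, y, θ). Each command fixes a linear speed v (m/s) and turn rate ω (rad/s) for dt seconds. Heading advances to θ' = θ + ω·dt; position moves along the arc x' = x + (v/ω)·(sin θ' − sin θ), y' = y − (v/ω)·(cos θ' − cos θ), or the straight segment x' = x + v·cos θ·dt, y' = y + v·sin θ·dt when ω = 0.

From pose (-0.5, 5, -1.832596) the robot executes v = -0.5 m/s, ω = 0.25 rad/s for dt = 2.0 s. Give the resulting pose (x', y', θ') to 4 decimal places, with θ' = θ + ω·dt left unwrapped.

(-0.4883, 5.9895, -1.3326)

θ' = -1.8326 + 0.25·2.0 = -1.3326
R = v/ω = -0.5/0.25 = -2.0000
x' = -0.5 + -2.0000·(sin -1.3326 − sin -1.8326) = -0.4883
y' = 5 − -2.0000·(cos -1.3326 − cos -1.8326) = 5.9895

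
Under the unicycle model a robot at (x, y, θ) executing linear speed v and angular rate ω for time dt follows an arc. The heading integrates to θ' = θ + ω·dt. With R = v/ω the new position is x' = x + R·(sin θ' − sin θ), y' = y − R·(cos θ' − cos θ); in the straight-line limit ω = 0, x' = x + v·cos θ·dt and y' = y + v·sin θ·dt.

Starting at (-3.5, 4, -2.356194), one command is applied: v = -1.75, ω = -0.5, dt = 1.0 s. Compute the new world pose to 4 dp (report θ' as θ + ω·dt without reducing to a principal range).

θ' = -2.3562 + -0.5·1.0 = -2.8562
R = v/ω = -1.75/-0.5 = 3.5000
x' = -3.5 + 3.5000·(sin -2.8562 − sin -2.3562) = -2.0105
y' = 4 − 3.5000·(cos -2.8562 − cos -2.3562) = 4.8836

(-2.0105, 4.8836, -2.8562)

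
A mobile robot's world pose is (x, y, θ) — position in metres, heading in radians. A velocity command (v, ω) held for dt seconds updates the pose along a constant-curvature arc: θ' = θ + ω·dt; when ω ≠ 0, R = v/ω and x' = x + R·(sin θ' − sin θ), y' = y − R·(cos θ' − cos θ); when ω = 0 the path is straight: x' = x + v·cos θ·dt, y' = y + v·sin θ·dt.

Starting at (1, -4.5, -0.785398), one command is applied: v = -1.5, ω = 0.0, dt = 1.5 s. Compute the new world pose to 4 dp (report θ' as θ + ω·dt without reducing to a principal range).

(-0.5910, -2.9090, -0.7854)

θ' = -0.7854 + 0.0·1.5 = -0.7854
ω = 0 → straight: x' = 1 + -1.5·cos(-0.7854)·1.5 = -0.5910
y' = -4.5 + -1.5·sin(-0.7854)·1.5 = -2.9090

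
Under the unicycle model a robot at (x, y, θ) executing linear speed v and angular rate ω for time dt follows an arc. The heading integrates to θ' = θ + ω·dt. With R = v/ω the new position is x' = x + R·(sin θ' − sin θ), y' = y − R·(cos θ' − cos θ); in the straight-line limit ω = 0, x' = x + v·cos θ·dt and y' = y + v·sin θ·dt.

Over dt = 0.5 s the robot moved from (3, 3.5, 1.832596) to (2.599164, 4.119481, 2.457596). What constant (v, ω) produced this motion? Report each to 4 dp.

v = 1.5000, ω = 1.2500

Δθ = 2.457596 − 1.832596 = 0.625000
ω = Δθ/dt = 0.625000/0.5 = 1.2500
R = −Δy/(cos θ' − cos θ) = 1.2000
v = R·ω = 1.2000·1.2500 = 1.5000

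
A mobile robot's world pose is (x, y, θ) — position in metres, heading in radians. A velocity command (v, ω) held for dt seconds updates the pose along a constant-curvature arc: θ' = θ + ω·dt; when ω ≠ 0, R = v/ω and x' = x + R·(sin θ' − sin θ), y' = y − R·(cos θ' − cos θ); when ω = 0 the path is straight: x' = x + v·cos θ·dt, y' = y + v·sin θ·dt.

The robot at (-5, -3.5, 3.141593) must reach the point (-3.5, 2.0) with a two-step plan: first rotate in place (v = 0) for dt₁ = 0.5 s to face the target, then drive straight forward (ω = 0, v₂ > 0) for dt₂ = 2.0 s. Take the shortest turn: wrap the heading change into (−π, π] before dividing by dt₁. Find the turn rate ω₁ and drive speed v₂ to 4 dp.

ω₁ = -3.6741, v₂ = 2.8504

heading to target = atan2(2−-3.5, -3.5−-5) = 1.3045
Δθ = wrap(1.3045 − 3.1416) = -1.8370; ω₁ = Δθ/dt₁ = -3.6741
distance = √((-3.5−-5)² + (2−-3.5)²) = 5.7009; v₂ = distance/dt₂ = 2.8504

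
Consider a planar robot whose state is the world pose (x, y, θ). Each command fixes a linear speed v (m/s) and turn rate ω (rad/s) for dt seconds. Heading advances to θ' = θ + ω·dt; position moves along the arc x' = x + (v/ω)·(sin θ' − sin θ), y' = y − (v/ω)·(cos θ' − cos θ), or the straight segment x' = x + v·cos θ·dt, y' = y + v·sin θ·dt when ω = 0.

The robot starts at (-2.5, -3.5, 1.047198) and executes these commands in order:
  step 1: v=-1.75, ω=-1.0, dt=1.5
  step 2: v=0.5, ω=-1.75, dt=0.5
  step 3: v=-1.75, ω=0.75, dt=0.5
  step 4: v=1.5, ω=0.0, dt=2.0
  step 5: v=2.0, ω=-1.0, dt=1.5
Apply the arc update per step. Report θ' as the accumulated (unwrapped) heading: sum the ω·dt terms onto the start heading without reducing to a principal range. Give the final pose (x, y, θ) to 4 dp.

(-3.6125, -8.7443, -2.4528)

step 1: θ'=-0.4528 (R=1.7500) → pose (-4.7811, -4.1986, -0.4528)
step 2: θ'=-1.3278 (R=-0.2857) → pose (-4.6288, -4.3868, -1.3278)
step 3: θ'=-0.9528 (R=-2.3333) → pose (-4.9918, -3.5963, -0.9528)
step 4: θ'=-0.9528 (straight) → pose (-3.2536, -6.0414, -0.9528)
step 5: θ'=-2.4528 (R=-2.0000) → pose (-3.6125, -8.7443, -2.4528)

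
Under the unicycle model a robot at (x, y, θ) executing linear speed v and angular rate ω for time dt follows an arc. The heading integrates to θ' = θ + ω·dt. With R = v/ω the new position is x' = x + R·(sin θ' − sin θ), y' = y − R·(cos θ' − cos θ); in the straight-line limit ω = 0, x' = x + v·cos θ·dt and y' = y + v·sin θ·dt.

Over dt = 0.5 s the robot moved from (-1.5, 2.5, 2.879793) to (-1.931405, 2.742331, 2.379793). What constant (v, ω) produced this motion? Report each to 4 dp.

v = 1.0000, ω = -1.0000

Δθ = 2.379793 − 2.879793 = -0.500000
ω = Δθ/dt = -0.500000/0.5 = -1.0000
R = Δx/(sin θ' − sin θ) = -1.0000
v = R·ω = -1.0000·-1.0000 = 1.0000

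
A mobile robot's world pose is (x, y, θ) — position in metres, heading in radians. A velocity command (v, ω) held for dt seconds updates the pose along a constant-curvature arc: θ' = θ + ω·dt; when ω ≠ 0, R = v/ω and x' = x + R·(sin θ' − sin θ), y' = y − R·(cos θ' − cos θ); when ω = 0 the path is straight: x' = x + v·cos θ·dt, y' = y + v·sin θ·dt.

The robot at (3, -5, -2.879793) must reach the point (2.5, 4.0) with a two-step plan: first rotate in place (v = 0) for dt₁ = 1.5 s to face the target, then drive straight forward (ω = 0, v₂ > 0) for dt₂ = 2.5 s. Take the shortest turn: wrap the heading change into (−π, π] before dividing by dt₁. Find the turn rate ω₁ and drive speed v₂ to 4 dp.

heading to target = atan2(4−-5, 2.5−3) = 1.6263
Δθ = wrap(1.6263 − -2.8798) = -1.7771; ω₁ = Δθ/dt₁ = -1.1847
distance = √((2.5−3)² + (4−-5)²) = 9.0139; v₂ = distance/dt₂ = 3.6056

ω₁ = -1.1847, v₂ = 3.6056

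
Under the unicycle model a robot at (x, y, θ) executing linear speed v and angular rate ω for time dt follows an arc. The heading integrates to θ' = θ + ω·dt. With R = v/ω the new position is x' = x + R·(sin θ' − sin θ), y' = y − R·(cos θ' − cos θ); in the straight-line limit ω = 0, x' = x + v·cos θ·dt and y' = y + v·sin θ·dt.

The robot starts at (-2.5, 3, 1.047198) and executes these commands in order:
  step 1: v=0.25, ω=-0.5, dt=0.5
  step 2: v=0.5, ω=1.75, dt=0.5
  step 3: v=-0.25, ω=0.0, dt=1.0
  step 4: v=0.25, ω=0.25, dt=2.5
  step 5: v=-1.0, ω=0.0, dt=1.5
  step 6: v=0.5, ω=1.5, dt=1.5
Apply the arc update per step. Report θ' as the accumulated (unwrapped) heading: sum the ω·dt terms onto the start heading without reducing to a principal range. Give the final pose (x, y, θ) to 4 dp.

step 1: θ'=0.7972 (R=-0.5000) → pose (-2.4247, 3.0994, 0.7972)
step 2: θ'=1.6722 (R=0.2857) → pose (-2.3448, 3.3279, 1.6722)
step 3: θ'=1.6722 (straight) → pose (-2.3195, 3.0792, 1.6722)
step 4: θ'=2.2972 (R=1.0000) → pose (-2.5668, 3.6422, 2.2972)
step 5: θ'=2.2972 (straight) → pose (-1.5706, 2.5208, 2.2972)
step 6: θ'=4.5472 (R=0.3333) → pose (-2.1485, 2.3542, 4.5472)

(-2.1485, 2.3542, 4.5472)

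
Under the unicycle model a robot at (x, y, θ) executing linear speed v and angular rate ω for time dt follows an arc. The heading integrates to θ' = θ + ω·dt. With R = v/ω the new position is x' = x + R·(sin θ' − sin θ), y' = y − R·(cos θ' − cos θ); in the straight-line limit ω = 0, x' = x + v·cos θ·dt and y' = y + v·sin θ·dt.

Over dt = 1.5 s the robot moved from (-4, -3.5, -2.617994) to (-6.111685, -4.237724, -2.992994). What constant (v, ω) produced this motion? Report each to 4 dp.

v = 1.5000, ω = -0.2500

Δθ = -2.992994 − -2.617994 = -0.375000
ω = Δθ/dt = -0.375000/1.5 = -0.2500
R = Δx/(sin θ' − sin θ) = -6.0000
v = R·ω = -6.0000·-0.2500 = 1.5000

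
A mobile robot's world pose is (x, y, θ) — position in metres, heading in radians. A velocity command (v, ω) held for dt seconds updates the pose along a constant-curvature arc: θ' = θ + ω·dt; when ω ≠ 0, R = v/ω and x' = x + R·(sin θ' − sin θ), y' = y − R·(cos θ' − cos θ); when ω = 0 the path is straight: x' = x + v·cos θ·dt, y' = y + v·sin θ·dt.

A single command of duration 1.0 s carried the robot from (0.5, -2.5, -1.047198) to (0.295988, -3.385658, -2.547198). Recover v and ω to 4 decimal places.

Δθ = -2.547198 − -1.047198 = -1.500000
ω = Δθ/dt = -1.500000/1.0 = -1.5000
R = −Δy/(cos θ' − cos θ) = -0.6667
v = R·ω = -0.6667·-1.5000 = 1.0000

v = 1.0000, ω = -1.5000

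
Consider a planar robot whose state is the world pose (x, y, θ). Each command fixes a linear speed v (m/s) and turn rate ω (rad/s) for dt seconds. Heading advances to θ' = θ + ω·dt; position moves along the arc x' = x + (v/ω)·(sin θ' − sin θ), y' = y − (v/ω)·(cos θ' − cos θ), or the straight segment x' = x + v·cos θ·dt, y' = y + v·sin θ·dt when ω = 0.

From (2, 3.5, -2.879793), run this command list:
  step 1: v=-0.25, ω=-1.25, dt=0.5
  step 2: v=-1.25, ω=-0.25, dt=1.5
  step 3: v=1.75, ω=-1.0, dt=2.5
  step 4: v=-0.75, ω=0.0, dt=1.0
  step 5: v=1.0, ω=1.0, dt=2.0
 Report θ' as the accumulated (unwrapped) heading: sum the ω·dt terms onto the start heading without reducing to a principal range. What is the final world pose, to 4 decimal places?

(5.3529, 6.9488, -4.3798)

step 1: θ'=-3.5048 (R=0.2000) → pose (2.1228, 3.4938, -3.5048)
step 2: θ'=-3.8798 (R=5.0000) → pose (3.7113, 2.5183, -3.8798)
step 3: θ'=-6.3798 (R=-1.7500) → pose (5.0577, 5.5546, -6.3798)
step 4: θ'=-6.3798 (straight) → pose (4.3112, 5.6270, -6.3798)
step 5: θ'=-4.3798 (R=1.0000) → pose (5.3529, 6.9488, -4.3798)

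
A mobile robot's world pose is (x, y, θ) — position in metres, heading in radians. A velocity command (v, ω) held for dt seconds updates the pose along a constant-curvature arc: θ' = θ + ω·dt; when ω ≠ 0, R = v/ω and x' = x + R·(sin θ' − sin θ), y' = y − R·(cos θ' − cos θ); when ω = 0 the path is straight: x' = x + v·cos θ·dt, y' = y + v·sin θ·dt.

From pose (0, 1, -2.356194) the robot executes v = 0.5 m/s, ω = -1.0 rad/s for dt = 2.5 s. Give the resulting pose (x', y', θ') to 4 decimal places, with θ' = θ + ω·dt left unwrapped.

θ' = -2.3562 + -1.0·2.5 = -4.8562
R = v/ω = 0.5/-1.0 = -0.5000
x' = 0 + -0.5000·(sin -4.8562 − sin -2.3562) = -0.8484
y' = 1 − -0.5000·(cos -4.8562 − cos -2.3562) = 1.4252

(-0.8484, 1.4252, -4.8562)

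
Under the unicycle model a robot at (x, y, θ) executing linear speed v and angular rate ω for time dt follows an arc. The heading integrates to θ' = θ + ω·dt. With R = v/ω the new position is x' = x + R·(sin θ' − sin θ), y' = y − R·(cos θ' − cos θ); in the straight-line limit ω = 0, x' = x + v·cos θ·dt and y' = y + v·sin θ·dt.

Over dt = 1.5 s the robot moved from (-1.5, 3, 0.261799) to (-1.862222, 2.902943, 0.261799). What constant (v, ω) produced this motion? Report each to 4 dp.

Δθ = 0.261799 − 0.261799 = 0.000000
ω = Δθ/dt = 0.000000/1.5 = 0.0000
ω = 0 → v = (Δx·cos θ + Δy·sin θ)/dt = -0.2500

v = -0.2500, ω = 0.0000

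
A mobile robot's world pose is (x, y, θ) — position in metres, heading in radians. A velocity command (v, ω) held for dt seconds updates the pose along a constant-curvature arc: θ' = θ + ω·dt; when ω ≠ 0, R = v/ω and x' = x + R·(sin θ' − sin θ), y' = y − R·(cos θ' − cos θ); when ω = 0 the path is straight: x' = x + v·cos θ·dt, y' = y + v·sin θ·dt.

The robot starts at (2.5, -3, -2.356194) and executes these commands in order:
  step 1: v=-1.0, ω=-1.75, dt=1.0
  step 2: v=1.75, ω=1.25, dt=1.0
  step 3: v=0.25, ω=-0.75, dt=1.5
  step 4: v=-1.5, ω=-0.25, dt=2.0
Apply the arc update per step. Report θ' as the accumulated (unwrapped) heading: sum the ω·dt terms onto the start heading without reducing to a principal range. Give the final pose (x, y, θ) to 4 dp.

(2.8611, -5.0672, -4.4812)

step 1: θ'=-4.1062 (R=0.5714) → pose (3.3737, -3.0785, -4.1062)
step 2: θ'=-2.8562 (R=1.4000) → pose (1.8290, -2.5328, -2.8562)
step 3: θ'=-3.9812 (R=-0.3333) → pose (1.4870, -2.4355, -3.9812)
step 4: θ'=-4.4812 (R=6.0000) → pose (2.8611, -5.0672, -4.4812)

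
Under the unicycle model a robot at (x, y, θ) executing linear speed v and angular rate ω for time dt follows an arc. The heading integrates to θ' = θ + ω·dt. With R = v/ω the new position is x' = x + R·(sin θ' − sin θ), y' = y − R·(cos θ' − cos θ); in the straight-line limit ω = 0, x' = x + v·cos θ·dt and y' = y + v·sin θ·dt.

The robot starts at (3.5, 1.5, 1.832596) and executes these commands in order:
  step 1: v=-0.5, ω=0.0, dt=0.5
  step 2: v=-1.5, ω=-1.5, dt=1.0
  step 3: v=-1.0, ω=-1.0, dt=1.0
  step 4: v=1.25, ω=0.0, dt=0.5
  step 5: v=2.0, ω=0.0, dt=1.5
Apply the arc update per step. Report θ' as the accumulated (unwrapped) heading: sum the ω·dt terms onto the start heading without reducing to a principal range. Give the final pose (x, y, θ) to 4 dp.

step 1: θ'=1.8326 (straight) → pose (3.5647, 1.2585, 1.8326)
step 2: θ'=0.3326 (R=1.0000) → pose (2.9253, 0.0545, 0.3326)
step 3: θ'=-0.6674 (R=1.0000) → pose (1.9798, 0.2143, -0.6674)
step 4: θ'=-0.6674 (straight) → pose (2.4707, -0.1726, -0.6674)
step 5: θ'=-0.6674 (straight) → pose (4.8270, -2.0294, -0.6674)

(4.8270, -2.0294, -0.6674)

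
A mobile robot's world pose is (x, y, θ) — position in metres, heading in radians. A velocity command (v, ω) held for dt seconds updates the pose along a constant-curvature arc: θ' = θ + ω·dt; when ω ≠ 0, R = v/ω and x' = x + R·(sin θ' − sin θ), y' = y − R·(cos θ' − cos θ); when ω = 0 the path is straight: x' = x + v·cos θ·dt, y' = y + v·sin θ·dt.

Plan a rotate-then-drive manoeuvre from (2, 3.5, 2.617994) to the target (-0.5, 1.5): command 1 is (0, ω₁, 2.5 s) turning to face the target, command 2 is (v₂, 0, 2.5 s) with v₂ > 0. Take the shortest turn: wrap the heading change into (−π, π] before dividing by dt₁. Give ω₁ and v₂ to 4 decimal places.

heading to target = atan2(1.5−3.5, -0.5−2) = -2.4669
Δθ = wrap(-2.4669 − 2.6180) = 1.1983; ω₁ = Δθ/dt₁ = 0.4793
distance = √((-0.5−2)² + (1.5−3.5)²) = 3.2016; v₂ = distance/dt₂ = 1.2806

ω₁ = 0.4793, v₂ = 1.2806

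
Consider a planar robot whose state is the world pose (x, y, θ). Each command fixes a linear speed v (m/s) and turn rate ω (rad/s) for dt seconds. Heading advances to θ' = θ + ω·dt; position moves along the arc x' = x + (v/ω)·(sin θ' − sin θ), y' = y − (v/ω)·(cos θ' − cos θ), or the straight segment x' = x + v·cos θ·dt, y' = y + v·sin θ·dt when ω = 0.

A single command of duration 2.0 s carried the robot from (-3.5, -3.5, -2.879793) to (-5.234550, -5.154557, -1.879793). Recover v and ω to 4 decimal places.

Δθ = -1.879793 − -2.879793 = 1.000000
ω = Δθ/dt = 1.000000/2.0 = 0.5000
R = Δx/(sin θ' − sin θ) = 2.5000
v = R·ω = 2.5000·0.5000 = 1.2500

v = 1.2500, ω = 0.5000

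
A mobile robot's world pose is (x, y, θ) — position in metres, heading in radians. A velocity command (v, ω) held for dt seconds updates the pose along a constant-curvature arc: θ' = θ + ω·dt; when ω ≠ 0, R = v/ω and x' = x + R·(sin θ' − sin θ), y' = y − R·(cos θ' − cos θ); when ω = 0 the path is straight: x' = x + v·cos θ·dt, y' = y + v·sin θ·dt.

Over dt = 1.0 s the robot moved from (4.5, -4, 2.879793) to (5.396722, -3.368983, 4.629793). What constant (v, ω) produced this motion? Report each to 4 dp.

Δθ = 4.629793 − 2.879793 = 1.750000
ω = Δθ/dt = 1.750000/1.0 = 1.7500
R = Δx/(sin θ' − sin θ) = -0.7143
v = R·ω = -0.7143·1.7500 = -1.2500

v = -1.2500, ω = 1.7500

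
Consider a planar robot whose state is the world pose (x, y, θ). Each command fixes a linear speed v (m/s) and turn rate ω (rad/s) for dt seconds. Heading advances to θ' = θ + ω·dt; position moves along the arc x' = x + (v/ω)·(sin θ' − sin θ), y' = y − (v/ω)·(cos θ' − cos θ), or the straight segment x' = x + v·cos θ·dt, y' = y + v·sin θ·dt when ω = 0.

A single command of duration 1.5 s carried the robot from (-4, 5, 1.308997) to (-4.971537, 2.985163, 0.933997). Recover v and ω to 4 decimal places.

v = -1.5000, ω = -0.2500

Δθ = 0.933997 − 1.308997 = -0.375000
ω = Δθ/dt = -0.375000/1.5 = -0.2500
R = −Δy/(cos θ' − cos θ) = 6.0000
v = R·ω = 6.0000·-0.2500 = -1.5000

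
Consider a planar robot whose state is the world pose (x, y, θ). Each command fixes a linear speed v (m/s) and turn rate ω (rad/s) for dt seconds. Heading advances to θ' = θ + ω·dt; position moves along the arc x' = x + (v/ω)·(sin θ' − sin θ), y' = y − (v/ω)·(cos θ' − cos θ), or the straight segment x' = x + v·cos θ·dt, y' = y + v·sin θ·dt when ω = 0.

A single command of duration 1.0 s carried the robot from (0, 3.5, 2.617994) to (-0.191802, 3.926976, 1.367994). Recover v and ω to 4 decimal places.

Δθ = 1.367994 − 2.617994 = -1.250000
ω = Δθ/dt = -1.250000/1.0 = -1.2500
R = −Δy/(cos θ' − cos θ) = -0.4000
v = R·ω = -0.4000·-1.2500 = 0.5000

v = 0.5000, ω = -1.2500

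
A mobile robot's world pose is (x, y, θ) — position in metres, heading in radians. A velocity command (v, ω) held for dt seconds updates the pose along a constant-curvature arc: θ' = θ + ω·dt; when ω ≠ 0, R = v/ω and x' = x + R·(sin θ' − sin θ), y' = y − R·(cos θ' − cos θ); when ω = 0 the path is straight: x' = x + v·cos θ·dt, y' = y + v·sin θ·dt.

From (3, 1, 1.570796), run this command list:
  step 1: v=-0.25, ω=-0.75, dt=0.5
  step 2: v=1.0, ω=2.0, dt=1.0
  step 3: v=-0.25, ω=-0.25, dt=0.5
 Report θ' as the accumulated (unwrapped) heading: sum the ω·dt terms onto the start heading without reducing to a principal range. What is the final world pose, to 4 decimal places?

step 1: θ'=1.1958 (R=0.3333) → pose (2.9768, 0.8779, 1.1958)
step 2: θ'=3.1958 (R=0.5000) → pose (2.4845, 1.5603, 3.1958)
step 3: θ'=3.0708 (R=1.0000) → pose (2.6094, 1.5593, 3.0708)

(2.6094, 1.5593, 3.0708)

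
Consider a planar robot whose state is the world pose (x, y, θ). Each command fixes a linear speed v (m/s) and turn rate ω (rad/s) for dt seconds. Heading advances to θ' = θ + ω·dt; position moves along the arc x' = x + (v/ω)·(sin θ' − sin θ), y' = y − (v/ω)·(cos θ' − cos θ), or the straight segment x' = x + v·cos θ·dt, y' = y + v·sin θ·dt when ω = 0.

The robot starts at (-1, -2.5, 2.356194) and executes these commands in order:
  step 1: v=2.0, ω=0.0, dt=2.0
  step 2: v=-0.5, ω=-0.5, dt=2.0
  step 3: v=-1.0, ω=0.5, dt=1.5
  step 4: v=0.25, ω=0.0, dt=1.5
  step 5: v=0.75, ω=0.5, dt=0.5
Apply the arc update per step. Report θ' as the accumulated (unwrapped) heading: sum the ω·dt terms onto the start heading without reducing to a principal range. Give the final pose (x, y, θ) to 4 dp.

(-3.7452, -1.4200, 2.3562)

step 1: θ'=2.3562 (straight) → pose (-3.8284, 0.3284, 2.3562)
step 2: θ'=1.3562 (R=1.0000) → pose (-3.5585, -0.5916, 1.3562)
step 3: θ'=2.1062 (R=-2.0000) → pose (-3.3245, -2.0379, 2.1062)
step 4: θ'=2.1062 (straight) → pose (-3.5158, -1.7154, 2.1062)
step 5: θ'=2.3562 (R=1.5000) → pose (-3.7452, -1.4200, 2.3562)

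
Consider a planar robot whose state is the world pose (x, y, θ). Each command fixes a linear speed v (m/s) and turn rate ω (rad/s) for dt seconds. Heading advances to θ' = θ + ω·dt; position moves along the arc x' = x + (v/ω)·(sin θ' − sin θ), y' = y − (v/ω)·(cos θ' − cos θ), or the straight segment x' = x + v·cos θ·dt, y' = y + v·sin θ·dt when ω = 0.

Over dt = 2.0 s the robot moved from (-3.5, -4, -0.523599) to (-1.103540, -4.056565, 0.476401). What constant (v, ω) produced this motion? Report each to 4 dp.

v = 1.2500, ω = 0.5000

Δθ = 0.476401 − -0.523599 = 1.000000
ω = Δθ/dt = 1.000000/2.0 = 0.5000
R = Δx/(sin θ' − sin θ) = 2.5000
v = R·ω = 2.5000·0.5000 = 1.2500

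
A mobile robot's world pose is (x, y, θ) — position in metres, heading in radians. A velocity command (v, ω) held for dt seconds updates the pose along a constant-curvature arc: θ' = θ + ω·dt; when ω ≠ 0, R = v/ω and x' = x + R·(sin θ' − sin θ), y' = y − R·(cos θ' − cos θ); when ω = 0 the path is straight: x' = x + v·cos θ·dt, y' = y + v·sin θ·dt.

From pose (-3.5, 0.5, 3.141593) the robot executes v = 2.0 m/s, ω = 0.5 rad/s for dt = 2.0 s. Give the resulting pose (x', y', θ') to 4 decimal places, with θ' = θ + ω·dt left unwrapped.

(-6.8659, -1.3388, 4.1416)

θ' = 3.1416 + 0.5·2.0 = 4.1416
R = v/ω = 2.0/0.5 = 4.0000
x' = -3.5 + 4.0000·(sin 4.1416 − sin 3.1416) = -6.8659
y' = 0.5 − 4.0000·(cos 4.1416 − cos 3.1416) = -1.3388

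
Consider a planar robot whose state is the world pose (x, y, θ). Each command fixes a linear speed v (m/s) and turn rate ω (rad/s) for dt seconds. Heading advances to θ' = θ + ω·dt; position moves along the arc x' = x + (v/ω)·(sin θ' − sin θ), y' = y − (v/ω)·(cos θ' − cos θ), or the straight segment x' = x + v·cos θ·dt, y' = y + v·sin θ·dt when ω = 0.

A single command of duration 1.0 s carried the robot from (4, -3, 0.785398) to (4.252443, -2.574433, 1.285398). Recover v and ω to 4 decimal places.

v = 0.5000, ω = 0.5000

Δθ = 1.285398 − 0.785398 = 0.500000
ω = Δθ/dt = 0.500000/1.0 = 0.5000
R = −Δy/(cos θ' − cos θ) = 1.0000
v = R·ω = 1.0000·0.5000 = 0.5000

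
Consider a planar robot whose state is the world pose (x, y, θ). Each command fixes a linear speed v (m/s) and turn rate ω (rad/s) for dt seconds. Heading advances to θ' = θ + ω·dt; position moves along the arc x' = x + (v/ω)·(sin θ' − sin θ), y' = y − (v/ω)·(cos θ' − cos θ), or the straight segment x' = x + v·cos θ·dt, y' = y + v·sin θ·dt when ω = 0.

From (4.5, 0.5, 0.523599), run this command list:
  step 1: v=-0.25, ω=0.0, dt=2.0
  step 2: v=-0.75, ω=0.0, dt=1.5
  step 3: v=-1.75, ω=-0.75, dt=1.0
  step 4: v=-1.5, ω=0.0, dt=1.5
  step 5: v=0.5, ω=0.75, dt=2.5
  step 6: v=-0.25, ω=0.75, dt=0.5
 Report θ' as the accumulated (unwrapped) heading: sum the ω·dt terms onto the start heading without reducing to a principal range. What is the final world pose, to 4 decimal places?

step 1: θ'=0.5236 (straight) → pose (4.0670, 0.2500, 0.5236)
step 2: θ'=0.5236 (straight) → pose (3.0927, -0.3125, 0.5236)
step 3: θ'=-0.2264 (R=2.3333) → pose (1.4023, -0.5656, -0.2264)
step 4: θ'=-0.2264 (straight) → pose (-0.7903, -0.0605, -0.2264)
step 5: θ'=1.6486 (R=0.6667) → pose (0.0240, 0.6410, 1.6486)
step 6: θ'=2.0236 (R=-0.3333) → pose (0.0566, 0.5210, 2.0236)

(0.0566, 0.5210, 2.0236)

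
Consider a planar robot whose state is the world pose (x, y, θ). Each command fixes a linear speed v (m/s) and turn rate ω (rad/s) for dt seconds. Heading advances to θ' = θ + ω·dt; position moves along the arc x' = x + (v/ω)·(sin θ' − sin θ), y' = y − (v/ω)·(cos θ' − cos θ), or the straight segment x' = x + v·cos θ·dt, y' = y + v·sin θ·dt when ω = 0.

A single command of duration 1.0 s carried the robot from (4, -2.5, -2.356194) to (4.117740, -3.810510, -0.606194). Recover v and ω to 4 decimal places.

Δθ = -0.606194 − -2.356194 = 1.750000
ω = Δθ/dt = 1.750000/1.0 = 1.7500
R = −Δy/(cos θ' − cos θ) = 0.8571
v = R·ω = 0.8571·1.7500 = 1.5000

v = 1.5000, ω = 1.7500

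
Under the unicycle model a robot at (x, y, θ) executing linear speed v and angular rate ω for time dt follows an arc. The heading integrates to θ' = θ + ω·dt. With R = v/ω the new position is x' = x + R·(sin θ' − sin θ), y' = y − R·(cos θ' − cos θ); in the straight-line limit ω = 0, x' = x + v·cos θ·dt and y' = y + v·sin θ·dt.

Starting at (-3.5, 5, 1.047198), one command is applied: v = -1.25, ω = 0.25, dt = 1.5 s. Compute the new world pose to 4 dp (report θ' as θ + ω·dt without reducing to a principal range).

θ' = 1.0472 + 0.25·1.5 = 1.4222
R = v/ω = -1.25/0.25 = -5.0000
x' = -3.5 + -5.0000·(sin 1.4222 − sin 1.0472) = -4.1148
y' = 5 − -5.0000·(cos 1.4222 − cos 1.0472) = 3.2403

(-4.1148, 3.2403, 1.4222)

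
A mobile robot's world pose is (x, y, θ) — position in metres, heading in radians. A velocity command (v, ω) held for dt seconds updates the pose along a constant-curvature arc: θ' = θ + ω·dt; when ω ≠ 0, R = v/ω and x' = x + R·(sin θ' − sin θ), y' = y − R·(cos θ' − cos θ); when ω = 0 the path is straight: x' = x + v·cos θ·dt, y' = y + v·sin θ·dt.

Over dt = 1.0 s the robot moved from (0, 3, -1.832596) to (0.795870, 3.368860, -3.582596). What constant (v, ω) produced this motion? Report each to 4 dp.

v = -1.0000, ω = -1.7500

Δθ = -3.582596 − -1.832596 = -1.750000
ω = Δθ/dt = -1.750000/1.0 = -1.7500
R = Δx/(sin θ' − sin θ) = 0.5714
v = R·ω = 0.5714·-1.7500 = -1.0000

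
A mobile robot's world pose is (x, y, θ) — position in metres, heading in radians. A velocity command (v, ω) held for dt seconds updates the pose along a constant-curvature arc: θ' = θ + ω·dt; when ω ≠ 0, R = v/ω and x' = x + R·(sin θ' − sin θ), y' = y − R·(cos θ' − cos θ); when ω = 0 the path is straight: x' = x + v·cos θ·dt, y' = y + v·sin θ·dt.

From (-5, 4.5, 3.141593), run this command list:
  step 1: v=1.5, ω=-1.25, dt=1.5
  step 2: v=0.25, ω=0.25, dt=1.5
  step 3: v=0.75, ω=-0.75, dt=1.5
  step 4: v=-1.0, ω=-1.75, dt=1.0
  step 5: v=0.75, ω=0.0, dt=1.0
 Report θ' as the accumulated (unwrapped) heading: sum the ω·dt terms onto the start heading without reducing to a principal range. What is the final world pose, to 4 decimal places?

(-6.1711, 6.9699, -1.2334)

step 1: θ'=1.2666 (R=-1.2000) → pose (-6.1449, 6.0594, 1.2666)
step 2: θ'=1.6416 (R=1.0000) → pose (-6.1015, 6.4297, 1.6416)
step 3: θ'=0.5166 (R=-1.0000) → pose (-5.5979, 7.3700, 0.5166)
step 4: θ'=-1.2334 (R=0.5714) → pose (-6.4194, 7.6777, -1.2334)
step 5: θ'=-1.2334 (straight) → pose (-6.1711, 6.9699, -1.2334)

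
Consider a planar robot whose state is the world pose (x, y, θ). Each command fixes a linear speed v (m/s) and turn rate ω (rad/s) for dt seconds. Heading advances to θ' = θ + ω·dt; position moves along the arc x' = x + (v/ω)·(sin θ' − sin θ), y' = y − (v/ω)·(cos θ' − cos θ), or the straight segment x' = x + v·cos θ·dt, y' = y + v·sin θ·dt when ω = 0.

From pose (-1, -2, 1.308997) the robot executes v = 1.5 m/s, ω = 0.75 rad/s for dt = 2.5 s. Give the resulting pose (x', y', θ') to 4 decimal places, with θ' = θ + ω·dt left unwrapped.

(-3.0166, 0.5158, 3.1840)

θ' = 1.3090 + 0.75·2.5 = 3.1840
R = v/ω = 1.5/0.75 = 2.0000
x' = -1 + 2.0000·(sin 3.1840 − sin 1.3090) = -3.0166
y' = -2 − 2.0000·(cos 3.1840 − cos 1.3090) = 0.5158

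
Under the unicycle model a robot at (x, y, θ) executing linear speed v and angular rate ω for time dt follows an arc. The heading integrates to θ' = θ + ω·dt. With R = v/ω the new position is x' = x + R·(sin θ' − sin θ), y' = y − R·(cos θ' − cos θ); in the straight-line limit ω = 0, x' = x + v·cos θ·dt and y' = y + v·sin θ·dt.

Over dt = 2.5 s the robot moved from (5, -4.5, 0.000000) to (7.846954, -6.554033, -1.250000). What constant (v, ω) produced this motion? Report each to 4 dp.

v = 1.5000, ω = -0.5000

Δθ = -1.250000 − 0.000000 = -1.250000
ω = Δθ/dt = -1.250000/2.5 = -0.5000
R = Δx/(sin θ' − sin θ) = -3.0000
v = R·ω = -3.0000·-0.5000 = 1.5000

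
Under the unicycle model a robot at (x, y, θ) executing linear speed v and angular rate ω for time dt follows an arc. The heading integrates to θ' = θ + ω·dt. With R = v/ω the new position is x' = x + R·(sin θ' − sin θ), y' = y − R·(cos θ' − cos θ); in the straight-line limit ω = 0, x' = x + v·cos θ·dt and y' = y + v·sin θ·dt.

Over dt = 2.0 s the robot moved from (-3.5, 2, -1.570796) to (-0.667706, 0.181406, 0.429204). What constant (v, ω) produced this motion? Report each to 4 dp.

v = 2.0000, ω = 1.0000

Δθ = 0.429204 − -1.570796 = 2.000000
ω = Δθ/dt = 2.000000/2.0 = 1.0000
R = Δx/(sin θ' − sin θ) = 2.0000
v = R·ω = 2.0000·1.0000 = 2.0000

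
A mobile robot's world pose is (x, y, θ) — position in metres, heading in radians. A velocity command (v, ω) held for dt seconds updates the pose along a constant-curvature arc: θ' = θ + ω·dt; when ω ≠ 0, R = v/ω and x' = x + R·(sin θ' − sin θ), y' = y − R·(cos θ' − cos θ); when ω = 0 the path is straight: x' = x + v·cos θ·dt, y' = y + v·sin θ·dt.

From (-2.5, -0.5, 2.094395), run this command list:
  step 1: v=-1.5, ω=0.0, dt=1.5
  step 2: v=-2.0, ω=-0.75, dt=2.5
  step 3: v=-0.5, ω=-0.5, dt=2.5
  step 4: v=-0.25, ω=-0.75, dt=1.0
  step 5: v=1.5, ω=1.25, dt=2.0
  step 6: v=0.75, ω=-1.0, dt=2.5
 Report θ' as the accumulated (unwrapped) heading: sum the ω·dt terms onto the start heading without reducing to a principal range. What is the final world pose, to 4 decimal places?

step 1: θ'=2.0944 (straight) → pose (-1.3750, -2.4486, 2.0944)
step 2: θ'=0.2194 (R=2.6667) → pose (-3.1040, -6.3846, 0.2194)
step 3: θ'=-1.0306 (R=1.0000) → pose (-4.1793, -5.9229, -1.0306)
step 4: θ'=-1.7806 (R=0.3333) → pose (-4.2194, -5.6820, -1.7806)
step 5: θ'=0.7194 (R=1.2000) → pose (-2.2550, -6.8346, 0.7194)
step 6: θ'=-1.7806 (R=-0.7500) → pose (-1.0273, -7.5550, -1.7806)

(-1.0273, -7.5550, -1.7806)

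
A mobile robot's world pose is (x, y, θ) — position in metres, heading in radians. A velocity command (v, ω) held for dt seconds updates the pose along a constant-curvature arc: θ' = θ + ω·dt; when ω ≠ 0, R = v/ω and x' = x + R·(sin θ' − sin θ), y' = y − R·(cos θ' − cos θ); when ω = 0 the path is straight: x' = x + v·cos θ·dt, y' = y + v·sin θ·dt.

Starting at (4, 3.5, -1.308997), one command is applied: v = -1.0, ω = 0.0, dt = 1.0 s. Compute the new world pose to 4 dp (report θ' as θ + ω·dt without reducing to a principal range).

(3.7412, 4.4659, -1.3090)

θ' = -1.3090 + 0.0·1.0 = -1.3090
ω = 0 → straight: x' = 4 + -1.0·cos(-1.3090)·1.0 = 3.7412
y' = 3.5 + -1.0·sin(-1.3090)·1.0 = 4.4659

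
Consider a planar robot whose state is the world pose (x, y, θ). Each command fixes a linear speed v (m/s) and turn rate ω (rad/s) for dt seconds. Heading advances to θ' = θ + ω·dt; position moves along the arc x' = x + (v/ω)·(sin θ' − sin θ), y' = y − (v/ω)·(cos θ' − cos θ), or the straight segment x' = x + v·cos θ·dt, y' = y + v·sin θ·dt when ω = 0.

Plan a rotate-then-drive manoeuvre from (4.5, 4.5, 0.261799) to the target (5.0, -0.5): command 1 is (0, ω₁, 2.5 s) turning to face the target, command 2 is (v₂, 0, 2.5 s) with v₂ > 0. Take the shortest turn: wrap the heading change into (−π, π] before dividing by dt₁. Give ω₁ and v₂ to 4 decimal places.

ω₁ = -0.6932, v₂ = 2.0100

heading to target = atan2(-0.5−4.5, 5−4.5) = -1.4711
Δθ = wrap(-1.4711 − 0.2618) = -1.7329; ω₁ = Δθ/dt₁ = -0.6932
distance = √((5−4.5)² + (-0.5−4.5)²) = 5.0249; v₂ = distance/dt₂ = 2.0100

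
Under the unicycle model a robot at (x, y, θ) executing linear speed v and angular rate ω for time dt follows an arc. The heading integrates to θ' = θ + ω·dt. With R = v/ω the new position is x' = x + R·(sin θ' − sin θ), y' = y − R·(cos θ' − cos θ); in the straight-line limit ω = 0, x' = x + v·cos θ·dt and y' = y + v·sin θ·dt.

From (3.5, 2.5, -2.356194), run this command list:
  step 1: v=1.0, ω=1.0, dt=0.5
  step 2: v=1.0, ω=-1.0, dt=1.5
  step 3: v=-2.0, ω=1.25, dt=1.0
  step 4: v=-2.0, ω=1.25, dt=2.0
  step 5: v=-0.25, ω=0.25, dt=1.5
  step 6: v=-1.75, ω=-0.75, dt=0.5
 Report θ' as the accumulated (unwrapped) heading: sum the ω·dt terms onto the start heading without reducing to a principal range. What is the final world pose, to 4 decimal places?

step 1: θ'=-1.8562 (R=1.0000) → pose (3.2476, 2.0744, -1.8562)
step 2: θ'=-3.3562 (R=-1.0000) → pose (2.0750, 1.3789, -3.3562)
step 3: θ'=-2.1062 (R=-1.6000) → pose (3.7919, 2.1259, -2.1062)
step 4: θ'=0.3938 (R=-1.6000) → pose (1.8019, 4.4197, 0.3938)
step 5: θ'=0.7688 (R=-1.0000) → pose (1.4903, 4.2150, 0.7688)
step 6: θ'=0.3938 (R=2.3333) → pose (0.7633, 3.7374, 0.3938)

(0.7633, 3.7374, 0.3938)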